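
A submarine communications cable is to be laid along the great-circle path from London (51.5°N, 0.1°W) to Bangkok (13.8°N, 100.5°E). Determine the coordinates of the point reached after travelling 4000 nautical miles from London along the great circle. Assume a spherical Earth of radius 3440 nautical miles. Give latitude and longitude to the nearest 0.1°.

≈ (28.4°N, 87.3°E)

From cos δ = sin φ₁ sin φ₂ + cos φ₁ cos φ₂ cos Δλ, the central angle is δ ≈ 1.495 rad (85.7°). The total great-circle distance is δ·R ≈ 1.495 × 3440 ≈ 5144 nmi, so the target fraction is f = 4000/5144 ≈ 0.778.
Interpolate at f ≈ 0.778 with slerp weights a = sin((1−f)δ)/sin δ ≈ 0.327, b = sin(fδ)/sin δ ≈ 0.921.
p = a·p₁ + b·p₂ ≈ (0.041, 0.879, 0.476); φ = arcsin(p_z) ≈ 28.41°, λ = atan2(p_y, p_x) ≈ 87.34°.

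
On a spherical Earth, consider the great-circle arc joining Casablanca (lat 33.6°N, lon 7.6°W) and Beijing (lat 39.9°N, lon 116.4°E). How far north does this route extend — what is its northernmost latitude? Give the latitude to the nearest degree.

The great circle lies in the plane with unit normal n̂ = (p₁ × p₂)/|p₁ × p₂|.
Here n̂_z ≈ +0.530; the vertex latitude is φ_max = arccos|n̂_z| ≈ 58.0°.
Check via Clairaut: cos φ_max = |cos φ₁| · sin C = cos(33.6°)·sin(39.5°) ≈ 0.530, again giving ≈ 58.0°.

≈ 58°N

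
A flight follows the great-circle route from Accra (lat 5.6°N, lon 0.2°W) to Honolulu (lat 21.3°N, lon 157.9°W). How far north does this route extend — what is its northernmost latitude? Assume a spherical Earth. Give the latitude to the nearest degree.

≈ 52°N

The great circle lies in the plane with unit normal n̂ = (p₁ × p₂)/|p₁ × p₂|.
Here n̂_z ≈ -0.619; the vertex latitude is φ_max = arccos|n̂_z| ≈ 51.8°.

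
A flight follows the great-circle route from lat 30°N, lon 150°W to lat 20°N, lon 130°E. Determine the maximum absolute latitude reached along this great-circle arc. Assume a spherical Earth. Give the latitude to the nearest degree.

≈ 32°N

The great circle lies in the plane with unit normal n̂ = (p₁ × p₂)/|p₁ × p₂|.
Here n̂_z ≈ -0.844; the vertex latitude is φ_max = arccos|n̂_z| ≈ 32.5°.
Check via Clairaut: cos φ_max = |cos φ₁| · sin C = cos(30.0°)·sin(76.9°) ≈ 0.844, again giving ≈ 32.5°.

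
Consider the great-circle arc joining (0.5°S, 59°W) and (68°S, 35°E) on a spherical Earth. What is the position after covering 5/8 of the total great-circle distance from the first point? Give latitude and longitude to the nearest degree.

≈ (51°S, 29°W)

Convert each endpoint to a unit vector on the sphere (x = cos φ cos λ, y = cos φ sin λ, z = sin φ).
The central angle between the endpoints is δ = arccos(p₁·p₂) ≈ 1.589 rad (91.0°).
Interpolate at f = 5/8 with slerp weights a = sin((1−f)δ)/sin δ ≈ 0.561, b = sin(fδ)/sin δ ≈ 0.838.
p = a·p₁ + b·p₂ ≈ (0.546, -0.301, -0.782); φ = arcsin(p_z) ≈ -51.42°, λ = atan2(p_y, p_x) ≈ -28.87°.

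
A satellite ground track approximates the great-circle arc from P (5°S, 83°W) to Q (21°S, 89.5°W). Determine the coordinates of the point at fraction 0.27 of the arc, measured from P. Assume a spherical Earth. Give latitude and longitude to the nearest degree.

Write both endpoints as unit vectors p₁, p₂ with components (cos φ cos λ, cos φ sin λ, sin φ).
The central angle between the endpoints is δ = arccos(p₁·p₂) ≈ 0.300 rad (17.2°).
Interpolate at f = 0.27 with slerp weights a = sin((1−f)δ)/sin δ ≈ 0.735, b = sin(fδ)/sin δ ≈ 0.274.
p = a·p₁ + b·p₂ ≈ (0.091, -0.983, -0.162); φ = arcsin(p_z) ≈ -9.33°, λ = atan2(p_y, p_x) ≈ -84.68°.

≈ (9°S, 85°W)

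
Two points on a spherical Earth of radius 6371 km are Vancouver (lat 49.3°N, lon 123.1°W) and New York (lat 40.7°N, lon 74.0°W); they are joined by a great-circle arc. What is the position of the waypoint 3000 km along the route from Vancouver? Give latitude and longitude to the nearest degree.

Write both endpoints as unit vectors p₁, p₂ with components (cos φ cos λ, cos φ sin λ, sin φ).
The central angle between the endpoints is δ = arccos(p₁·p₂) ≈ 0.613 rad (35.1°). The total great-circle distance is δ·R ≈ 0.613 × 6371 ≈ 3904 km, so the target fraction is f = 3000/3904 ≈ 0.768.
Interpolate at f ≈ 0.768 with slerp weights a = sin((1−f)δ)/sin δ ≈ 0.246, b = sin(fδ)/sin δ ≈ 0.789.
p = a·p₁ + b·p₂ ≈ (0.077, -0.709, 0.701); φ = arcsin(p_z) ≈ 44.49°, λ = atan2(p_y, p_x) ≈ -83.78°.

≈ lat 44°N, lon 84°W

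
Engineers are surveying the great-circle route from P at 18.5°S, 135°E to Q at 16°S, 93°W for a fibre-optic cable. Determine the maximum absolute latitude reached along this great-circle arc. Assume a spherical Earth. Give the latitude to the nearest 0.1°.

The great circle lies in the plane with unit normal n̂ = (p₁ × p₂)/|p₁ × p₂|.
Here n̂_z ≈ +0.795; the vertex latitude is φ_max = arccos|n̂_z| ≈ 37.4°.
Check via Clairaut: cos φ_max = |cos φ₁| · sin C = cos(18.5°)·sin(123.1°) ≈ 0.795, again giving ≈ 37.4°.

≈ 37.4°S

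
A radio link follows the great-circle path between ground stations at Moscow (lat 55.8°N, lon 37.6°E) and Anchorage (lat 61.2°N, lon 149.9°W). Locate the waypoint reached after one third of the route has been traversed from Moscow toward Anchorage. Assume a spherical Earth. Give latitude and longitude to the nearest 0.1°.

≈ lat 76.6°N, lon 43.9°E

Convert each endpoint to a unit vector on the sphere (x = cos φ cos λ, y = cos φ sin λ, z = sin φ).
The central angle between the endpoints is δ = arccos(p₁·p₂) ≈ 1.097 rad (62.9°).
Interpolate at f = 1/3 with slerp weights a = sin((1−f)δ)/sin δ ≈ 0.751, b = sin(fδ)/sin δ ≈ 0.402.
p = a·p₁ + b·p₂ ≈ (0.167, 0.160, 0.973); φ = arcsin(p_z) ≈ 76.63°, λ = atan2(p_y, p_x) ≈ 43.87°.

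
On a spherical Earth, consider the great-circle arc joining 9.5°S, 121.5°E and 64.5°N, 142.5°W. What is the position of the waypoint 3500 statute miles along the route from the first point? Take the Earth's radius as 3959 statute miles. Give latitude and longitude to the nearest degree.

≈ 36°N, 146°E

Write both endpoints as unit vectors p₁, p₂ with components (cos φ cos λ, cos φ sin λ, sin φ).
The central angle between the endpoints is δ = arccos(p₁·p₂) ≈ 1.765 rad (101.1°). The total great-circle distance is δ·R ≈ 1.765 × 3959 ≈ 6989 mi, so the target fraction is f = 3500/6989 ≈ 0.501.
Interpolate at f ≈ 0.501 with slerp weights a = sin((1−f)δ)/sin δ ≈ 0.786, b = sin(fδ)/sin δ ≈ 0.788.
p = a·p₁ + b·p₂ ≈ (-0.674, 0.455, 0.582); φ = arcsin(p_z) ≈ 35.56°, λ = atan2(p_y, p_x) ≈ 146.01°.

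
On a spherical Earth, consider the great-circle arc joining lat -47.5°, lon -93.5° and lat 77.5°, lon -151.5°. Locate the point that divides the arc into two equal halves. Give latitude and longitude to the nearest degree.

Convert each endpoint to a unit vector on the sphere (x = cos φ cos λ, y = cos φ sin λ, z = sin φ).
The central angle between the endpoints is δ = arccos(p₁·p₂) ≈ 2.268 rad (130.0°).
Interpolate at f = 1/2 with slerp weights a = sin((1−f)δ)/sin δ ≈ 1.182, b = sin(fδ)/sin δ ≈ 1.182.
p = a·p₁ + b·p₂ ≈ (-0.274, -0.919, 0.283); φ = arcsin(p_z) ≈ 16.42°, λ = atan2(p_y, p_x) ≈ -106.58°.

≈ lat 16°, lon -107°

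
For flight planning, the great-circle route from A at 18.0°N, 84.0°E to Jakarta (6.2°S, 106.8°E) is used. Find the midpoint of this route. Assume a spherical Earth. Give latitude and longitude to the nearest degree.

Write both endpoints as unit vectors p₁, p₂ with components (cos φ cos λ, cos φ sin λ, sin φ).
The central angle between the endpoints is δ = arccos(p₁·p₂) ≈ 0.577 rad (33.0°).
Interpolate at f = 1/2 with slerp weights a = sin((1−f)δ)/sin δ ≈ 0.522, b = sin(fδ)/sin δ ≈ 0.522.
p = a·p₁ + b·p₂ ≈ (-0.098, 0.990, 0.105); φ = arcsin(p_z) ≈ 6.02°, λ = atan2(p_y, p_x) ≈ 95.66°.

≈ 6°N, 96°E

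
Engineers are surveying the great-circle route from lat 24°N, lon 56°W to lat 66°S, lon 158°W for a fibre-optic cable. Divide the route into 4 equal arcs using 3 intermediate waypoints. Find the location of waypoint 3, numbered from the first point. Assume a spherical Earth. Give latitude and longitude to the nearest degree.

≈ lat 53°S, lon 104°W

Convert each endpoint to a unit vector on the sphere (x = cos φ cos λ, y = cos φ sin λ, z = sin φ).
The central angle between the endpoints is δ = arccos(p₁·p₂) ≈ 2.036 rad (116.7°).
Interpolate at f = 3/4 with slerp weights a = sin((1−f)δ)/sin δ ≈ 0.545, b = sin(fδ)/sin δ ≈ 1.118.
p = a·p₁ + b·p₂ ≈ (-0.143, -0.583, -0.800); φ = arcsin(p_z) ≈ -53.08°, λ = atan2(p_y, p_x) ≈ -103.77°.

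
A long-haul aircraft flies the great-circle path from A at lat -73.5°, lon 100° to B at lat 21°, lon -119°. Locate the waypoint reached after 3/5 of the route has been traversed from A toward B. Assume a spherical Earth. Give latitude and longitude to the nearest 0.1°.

The haversine formula gives a central angle δ ≈ 2.153 rad (123.3°) between the endpoints.
Interpolate at f = 3/5 with slerp weights a = sin((1−f)δ)/sin δ ≈ 0.908, b = sin(fδ)/sin δ ≈ 1.151.
p = a·p₁ + b·p₂ ≈ (-0.566, -0.686, -0.458); φ = arcsin(p_z) ≈ -27.28°, λ = atan2(p_y, p_x) ≈ -129.52°.

≈ lat -27.3°, lon -129.5°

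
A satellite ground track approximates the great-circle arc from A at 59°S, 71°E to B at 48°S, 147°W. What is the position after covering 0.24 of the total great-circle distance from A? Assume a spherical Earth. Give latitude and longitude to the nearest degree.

Write both endpoints as unit vectors p₁, p₂ with components (cos φ cos λ, cos φ sin λ, sin φ).
The central angle between the endpoints is δ = arccos(p₁·p₂) ≈ 1.197 rad (68.6°).
Interpolate at f = 0.24 with slerp weights a = sin((1−f)δ)/sin δ ≈ 0.848, b = sin(fδ)/sin δ ≈ 0.304.
p = a·p₁ + b·p₂ ≈ (-0.029, 0.302, -0.953); φ = arcsin(p_z) ≈ -72.34°, λ = atan2(p_y, p_x) ≈ 95.41°.

≈ 72°S, 95°E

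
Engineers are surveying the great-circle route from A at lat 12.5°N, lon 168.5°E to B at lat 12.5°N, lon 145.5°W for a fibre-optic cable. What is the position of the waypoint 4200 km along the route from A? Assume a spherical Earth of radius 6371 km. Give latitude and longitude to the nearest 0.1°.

≈ lat 13.0°N, lon 152.7°W

Write both endpoints as unit vectors p₁, p₂ with components (cos φ cos λ, cos φ sin λ, sin φ).
The central angle between the endpoints is δ = arccos(p₁·p₂) ≈ 0.783 rad (44.8°). The total great-circle distance is δ·R ≈ 0.783 × 6371 ≈ 4987 km, so the target fraction is f = 4200/4987 ≈ 0.842.
Interpolate at f ≈ 0.842 with slerp weights a = sin((1−f)δ)/sin δ ≈ 0.175, b = sin(fδ)/sin δ ≈ 0.869.
p = a·p₁ + b·p₂ ≈ (-0.866, -0.446, 0.226); φ = arcsin(p_z) ≈ 13.05°, λ = atan2(p_y, p_x) ≈ -152.74°.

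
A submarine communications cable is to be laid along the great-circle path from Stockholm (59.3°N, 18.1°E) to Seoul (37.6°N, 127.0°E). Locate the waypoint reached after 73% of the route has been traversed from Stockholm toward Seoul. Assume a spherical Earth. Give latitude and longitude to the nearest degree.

From cos δ = sin φ₁ sin φ₂ + cos φ₁ cos φ₂ cos Δλ, the central angle is δ ≈ 1.166 rad (66.8°).
Interpolate at f = 0.73 with slerp weights a = sin((1−f)δ)/sin δ ≈ 0.337, b = sin(fδ)/sin δ ≈ 0.818.
p = a·p₁ + b·p₂ ≈ (-0.227, 0.571, 0.789); φ = arcsin(p_z) ≈ 52.08°, λ = atan2(p_y, p_x) ≈ 111.64°.

≈ 52°N, 112°E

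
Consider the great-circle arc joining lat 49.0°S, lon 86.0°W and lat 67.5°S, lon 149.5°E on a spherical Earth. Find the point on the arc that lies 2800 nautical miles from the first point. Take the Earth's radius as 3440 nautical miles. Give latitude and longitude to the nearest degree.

Write both endpoints as unit vectors p₁, p₂ with components (cos φ cos λ, cos φ sin λ, sin φ).
The central angle between the endpoints is δ = arccos(p₁·p₂) ≈ 0.982 rad (56.3°). The total great-circle distance is δ·R ≈ 0.982 × 3440 ≈ 3379 nmi, so the target fraction is f = 2800/3379 ≈ 0.829.
Interpolate at f ≈ 0.829 with slerp weights a = sin((1−f)δ)/sin δ ≈ 0.202, b = sin(fδ)/sin δ ≈ 0.874.
p = a·p₁ + b·p₂ ≈ (-0.279, 0.038, -0.960); φ = arcsin(p_z) ≈ -73.65°, λ = atan2(p_y, p_x) ≈ 172.27°.

≈ lat 74°S, lon 172°E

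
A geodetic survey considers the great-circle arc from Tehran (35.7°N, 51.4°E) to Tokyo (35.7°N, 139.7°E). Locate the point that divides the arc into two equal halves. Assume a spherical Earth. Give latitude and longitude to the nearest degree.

Convert each endpoint to a unit vector on the sphere (x = cos φ cos λ, y = cos φ sin λ, z = sin φ).
The central angle between the endpoints is δ = arccos(p₁·p₂) ≈ 1.202 rad (68.9°).
Interpolate at f = 1/2 with slerp weights a = sin((1−f)δ)/sin δ ≈ 0.606, b = sin(fδ)/sin δ ≈ 0.606.
p = a·p₁ + b·p₂ ≈ (-0.068, 0.703, 0.708); φ = arcsin(p_z) ≈ 45.04°, λ = atan2(p_y, p_x) ≈ 95.55°.

≈ 45°N, 96°E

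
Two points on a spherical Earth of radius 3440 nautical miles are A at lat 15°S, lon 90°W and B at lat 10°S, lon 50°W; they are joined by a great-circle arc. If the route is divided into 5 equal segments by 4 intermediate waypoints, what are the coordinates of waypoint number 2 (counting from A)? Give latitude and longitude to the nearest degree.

The haversine formula gives a central angle δ ≈ 0.686 rad (39.3°) between the endpoints.
Interpolate at f = 2/5 with slerp weights a = sin((1−f)δ)/sin δ ≈ 0.632, b = sin(fδ)/sin δ ≈ 0.428.
p = a·p₁ + b·p₂ ≈ (0.271, -0.933, -0.238); φ = arcsin(p_z) ≈ -13.75°, λ = atan2(p_y, p_x) ≈ -73.81°.

≈ lat 14°S, lon 74°W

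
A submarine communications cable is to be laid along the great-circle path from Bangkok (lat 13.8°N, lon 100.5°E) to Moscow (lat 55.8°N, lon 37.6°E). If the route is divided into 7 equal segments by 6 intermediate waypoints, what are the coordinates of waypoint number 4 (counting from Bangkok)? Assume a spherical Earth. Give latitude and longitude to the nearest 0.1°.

From cos δ = sin φ₁ sin φ₂ + cos φ₁ cos φ₂ cos Δλ, the central angle is δ ≈ 1.109 rad (63.5°).
Interpolate at f = 4/7 with slerp weights a = sin((1−f)δ)/sin δ ≈ 0.511, b = sin(fδ)/sin δ ≈ 0.661.
p = a·p₁ + b·p₂ ≈ (0.204, 0.715, 0.669); φ = arcsin(p_z) ≈ 41.98°, λ = atan2(p_y, p_x) ≈ 74.07°.

≈ lat 42.0°N, lon 74.1°E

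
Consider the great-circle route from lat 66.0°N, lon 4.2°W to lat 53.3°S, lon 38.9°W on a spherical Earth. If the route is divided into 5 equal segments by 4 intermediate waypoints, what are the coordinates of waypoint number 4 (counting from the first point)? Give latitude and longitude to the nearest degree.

Convert each endpoint to a unit vector on the sphere (x = cos φ cos λ, y = cos φ sin λ, z = sin φ).
The central angle between the endpoints is δ = arccos(p₁·p₂) ≈ 2.132 rad (122.2°).
Interpolate at f = 4/5 with slerp weights a = sin((1−f)δ)/sin δ ≈ 0.489, b = sin(fδ)/sin δ ≈ 1.171.
p = a·p₁ + b·p₂ ≈ (0.743, -0.454, -0.492); φ = arcsin(p_z) ≈ -29.48°, λ = atan2(p_y, p_x) ≈ -31.43°.

≈ lat 29°S, lon 31°W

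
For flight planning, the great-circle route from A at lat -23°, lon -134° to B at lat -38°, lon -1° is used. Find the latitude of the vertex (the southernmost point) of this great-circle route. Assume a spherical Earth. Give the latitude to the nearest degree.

≈ -57°

The great circle lies in the plane with unit normal n̂ = (p₁ × p₂)/|p₁ × p₂|.
Here n̂_z ≈ +0.549; the vertex latitude is φ_max = arccos|n̂_z| ≈ 56.7°.
Check via Clairaut: cos φ_max = |cos φ₁| · sin C = cos(23.0°)·sin(143.4°) ≈ 0.549, again giving ≈ 56.7°.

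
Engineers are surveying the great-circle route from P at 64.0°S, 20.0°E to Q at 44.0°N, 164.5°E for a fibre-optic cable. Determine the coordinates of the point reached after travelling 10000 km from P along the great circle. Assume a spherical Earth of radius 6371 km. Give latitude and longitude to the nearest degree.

≈ 12°S, 135°E

From cos δ = sin φ₁ sin φ₂ + cos φ₁ cos φ₂ cos Δλ, the central angle is δ ≈ 2.649 rad (151.8°). The total great-circle distance is δ·R ≈ 2.649 × 6371 ≈ 16876 km, so the target fraction is f = 10000/16876 ≈ 0.593.
Interpolate at f ≈ 0.593 with slerp weights a = sin((1−f)δ)/sin δ ≈ 1.864, b = sin(fδ)/sin δ ≈ 2.114.
p = a·p₁ + b·p₂ ≈ (-0.698, 0.686, -0.207); φ = arcsin(p_z) ≈ -11.93°, λ = atan2(p_y, p_x) ≈ 135.49°.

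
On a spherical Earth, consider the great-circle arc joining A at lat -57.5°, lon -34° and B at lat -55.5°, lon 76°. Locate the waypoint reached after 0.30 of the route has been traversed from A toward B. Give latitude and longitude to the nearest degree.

≈ lat -67°, lon -6°

Write both endpoints as unit vectors p₁, p₂ with components (cos φ cos λ, cos φ sin λ, sin φ).
The central angle between the endpoints is δ = arccos(p₁·p₂) ≈ 0.939 rad (53.8°).
Interpolate at f = 0.30 with slerp weights a = sin((1−f)δ)/sin δ ≈ 0.757, b = sin(fδ)/sin δ ≈ 0.344.
p = a·p₁ + b·p₂ ≈ (0.384, -0.038, -0.922); φ = arcsin(p_z) ≈ -67.27°, λ = atan2(p_y, p_x) ≈ -5.67°.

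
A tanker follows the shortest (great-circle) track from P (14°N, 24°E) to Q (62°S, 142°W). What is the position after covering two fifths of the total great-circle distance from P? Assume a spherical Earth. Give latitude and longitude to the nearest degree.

Convert each endpoint to a unit vector on the sphere (x = cos φ cos λ, y = cos φ sin λ, z = sin φ).
The central angle between the endpoints is δ = arccos(p₁·p₂) ≈ 2.286 rad (131.0°).
Interpolate at f = 2/5 with slerp weights a = sin((1−f)δ)/sin δ ≈ 1.298, b = sin(fδ)/sin δ ≈ 1.049.
p = a·p₁ + b·p₂ ≈ (0.763, 0.209, -0.612); φ = arcsin(p_z) ≈ -37.75°, λ = atan2(p_y, p_x) ≈ 15.33°.

≈ (38°S, 15°E)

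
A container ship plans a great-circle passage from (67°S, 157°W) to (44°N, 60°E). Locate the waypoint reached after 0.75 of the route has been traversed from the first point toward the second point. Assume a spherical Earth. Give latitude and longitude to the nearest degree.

≈ (9°N, 77°E)

From cos δ = sin φ₁ sin φ₂ + cos φ₁ cos φ₂ cos Δλ, the central angle is δ ≈ 2.614 rad (149.8°).
Interpolate at f = 0.75 with slerp weights a = sin((1−f)δ)/sin δ ≈ 1.207, b = sin(fδ)/sin δ ≈ 1.837.
p = a·p₁ + b·p₂ ≈ (0.226, 0.960, 0.165); φ = arcsin(p_z) ≈ 9.49°, λ = atan2(p_y, p_x) ≈ 76.72°.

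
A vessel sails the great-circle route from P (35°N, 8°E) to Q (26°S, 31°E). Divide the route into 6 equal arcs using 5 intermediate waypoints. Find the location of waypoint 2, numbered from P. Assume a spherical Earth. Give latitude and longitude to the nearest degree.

≈ (15°N, 16°E)

Convert each endpoint to a unit vector on the sphere (x = cos φ cos λ, y = cos φ sin λ, z = sin φ).
The central angle between the endpoints is δ = arccos(p₁·p₂) ≈ 1.130 rad (64.8°).
Interpolate at f = 2/6 with slerp weights a = sin((1−f)δ)/sin δ ≈ 0.756, b = sin(fδ)/sin δ ≈ 0.407.
p = a·p₁ + b·p₂ ≈ (0.927, 0.275, 0.256); φ = arcsin(p_z) ≈ 14.81°, λ = atan2(p_y, p_x) ≈ 16.50°.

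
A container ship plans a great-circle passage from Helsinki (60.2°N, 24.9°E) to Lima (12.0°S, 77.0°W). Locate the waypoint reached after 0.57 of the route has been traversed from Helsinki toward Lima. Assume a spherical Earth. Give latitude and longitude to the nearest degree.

≈ (27°N, 53°W)

Write both endpoints as unit vectors p₁, p₂ with components (cos φ cos λ, cos φ sin λ, sin φ).
The central angle between the endpoints is δ = arccos(p₁·p₂) ≈ 1.855 rad (106.3°).
Interpolate at f = 0.57 with slerp weights a = sin((1−f)δ)/sin δ ≈ 0.746, b = sin(fδ)/sin δ ≈ 0.908.
p = a·p₁ + b·p₂ ≈ (0.536, -0.709, 0.458); φ = arcsin(p_z) ≈ 27.29°, λ = atan2(p_y, p_x) ≈ -52.92°.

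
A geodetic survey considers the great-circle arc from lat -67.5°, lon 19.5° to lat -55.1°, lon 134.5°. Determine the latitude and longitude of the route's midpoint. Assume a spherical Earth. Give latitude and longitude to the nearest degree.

≈ lat -73°, lon 94°

From cos δ = sin φ₁ sin φ₂ + cos φ₁ cos φ₂ cos Δλ, the central angle is δ ≈ 0.843 rad (48.3°).
Interpolate at f = 1/2 with slerp weights a = sin((1−f)δ)/sin δ ≈ 0.548, b = sin(fδ)/sin δ ≈ 0.548.
p = a·p₁ + b·p₂ ≈ (-0.022, 0.294, -0.956); φ = arcsin(p_z) ≈ -72.88°, λ = atan2(p_y, p_x) ≈ 94.30°.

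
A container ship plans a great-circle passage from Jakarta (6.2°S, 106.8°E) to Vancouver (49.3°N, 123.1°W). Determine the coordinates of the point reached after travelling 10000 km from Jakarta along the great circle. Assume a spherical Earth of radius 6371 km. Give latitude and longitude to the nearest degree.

≈ 54°N, 172°W

Write both endpoints as unit vectors p₁, p₂ with components (cos φ cos λ, cos φ sin λ, sin φ).
The central angle between the endpoints is δ = arccos(p₁·p₂) ≈ 2.094 rad (120.0°). The total great-circle distance is δ·R ≈ 2.094 × 6371 ≈ 13339 km, so the target fraction is f = 10000/13339 ≈ 0.750.
Interpolate at f ≈ 0.750 with slerp weights a = sin((1−f)δ)/sin δ ≈ 0.578, b = sin(fδ)/sin δ ≈ 1.154.
p = a·p₁ + b·p₂ ≈ (-0.577, -0.081, 0.813); φ = arcsin(p_z) ≈ 54.36°, λ = atan2(p_y, p_x) ≈ -172.03°.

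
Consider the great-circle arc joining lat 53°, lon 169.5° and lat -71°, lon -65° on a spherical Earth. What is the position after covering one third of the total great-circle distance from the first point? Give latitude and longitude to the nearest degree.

≈ lat 7°, lon -166°

Write both endpoints as unit vectors p₁, p₂ with components (cos φ cos λ, cos φ sin λ, sin φ).
The central angle between the endpoints is δ = arccos(p₁·p₂) ≈ 2.624 rad (150.3°).
Interpolate at f = 1/3 with slerp weights a = sin((1−f)δ)/sin δ ≈ 1.988, b = sin(fδ)/sin δ ≈ 1.550.
p = a·p₁ + b·p₂ ≈ (-0.963, -0.239, 0.122); φ = arcsin(p_z) ≈ 7.02°, λ = atan2(p_y, p_x) ≈ -166.05°.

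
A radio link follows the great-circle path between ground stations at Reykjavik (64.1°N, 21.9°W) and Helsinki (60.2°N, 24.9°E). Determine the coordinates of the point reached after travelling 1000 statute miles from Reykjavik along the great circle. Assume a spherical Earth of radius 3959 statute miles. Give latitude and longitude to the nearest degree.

≈ 63°N, 11°E

Convert each endpoint to a unit vector on the sphere (x = cos φ cos λ, y = cos φ sin λ, z = sin φ).
The central angle between the endpoints is δ = arccos(p₁·p₂) ≈ 0.379 rad (21.7°). The total great-circle distance is δ·R ≈ 0.379 × 3959 ≈ 1499 mi, so the target fraction is f = 1000/1499 ≈ 0.667.
Interpolate at f ≈ 0.667 with slerp weights a = sin((1−f)δ)/sin δ ≈ 0.340, b = sin(fδ)/sin δ ≈ 0.676.
p = a·p₁ + b·p₂ ≈ (0.443, 0.086, 0.893); φ = arcsin(p_z) ≈ 63.20°, λ = atan2(p_y, p_x) ≈ 11.01°.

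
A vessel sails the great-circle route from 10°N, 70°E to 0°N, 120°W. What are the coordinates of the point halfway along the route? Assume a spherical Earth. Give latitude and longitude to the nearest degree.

From cos δ = sin φ₁ sin φ₂ + cos φ₁ cos φ₂ cos Δλ, the central angle is δ ≈ 2.895 rad (165.9°).
Interpolate at f = 1/2 with slerp weights a = sin((1−f)δ)/sin δ ≈ 4.072, b = sin(fδ)/sin δ ≈ 4.072.
p = a·p₁ + b·p₂ ≈ (-0.664, 0.242, 0.707); φ = arcsin(p_z) ≈ 45.00°, λ = atan2(p_y, p_x) ≈ 160.00°.

≈ 45°N, 160°E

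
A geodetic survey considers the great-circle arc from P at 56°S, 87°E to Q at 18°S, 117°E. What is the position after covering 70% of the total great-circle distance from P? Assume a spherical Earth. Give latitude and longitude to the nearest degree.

From cos δ = sin φ₁ sin φ₂ + cos φ₁ cos φ₂ cos Δλ, the central angle is δ ≈ 0.772 rad (44.2°).
Interpolate at f = 0.70 with slerp weights a = sin((1−f)δ)/sin δ ≈ 0.329, b = sin(fδ)/sin δ ≈ 0.737.
p = a·p₁ + b·p₂ ≈ (-0.309, 0.809, -0.501); φ = arcsin(p_z) ≈ -30.04°, λ = atan2(p_y, p_x) ≈ 110.90°.

≈ 30°S, 111°E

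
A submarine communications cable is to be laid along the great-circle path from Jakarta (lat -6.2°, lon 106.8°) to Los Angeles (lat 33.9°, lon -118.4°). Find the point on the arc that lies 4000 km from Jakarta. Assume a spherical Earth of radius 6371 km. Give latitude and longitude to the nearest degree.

The haversine formula gives a central angle δ ≈ 2.267 rad (129.9°) between the endpoints. The total great-circle distance is δ·R ≈ 2.267 × 6371 ≈ 14446 km, so the target fraction is f = 4000/14446 ≈ 0.277.
Interpolate at f ≈ 0.277 with slerp weights a = sin((1−f)δ)/sin δ ≈ 1.301, b = sin(fδ)/sin δ ≈ 0.766.
p = a·p₁ + b·p₂ ≈ (-0.676, 0.679, 0.287); φ = arcsin(p_z) ≈ 16.66°, λ = atan2(p_y, p_x) ≈ 134.89°.

≈ lat 17°, lon 135°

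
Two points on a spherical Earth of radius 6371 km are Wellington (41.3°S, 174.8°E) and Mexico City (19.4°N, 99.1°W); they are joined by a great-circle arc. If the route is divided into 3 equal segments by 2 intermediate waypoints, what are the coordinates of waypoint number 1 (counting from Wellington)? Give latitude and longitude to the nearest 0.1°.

The haversine formula gives a central angle δ ≈ 1.743 rad (99.8°) between the endpoints.
Interpolate at f = 1/3 with slerp weights a = sin((1−f)δ)/sin δ ≈ 0.931, b = sin(fδ)/sin δ ≈ 0.557.
p = a·p₁ + b·p₂ ≈ (-0.780, -0.455, -0.430); φ = arcsin(p_z) ≈ -25.44°, λ = atan2(p_y, p_x) ≈ -149.72°.

≈ 25.4°S, 149.7°W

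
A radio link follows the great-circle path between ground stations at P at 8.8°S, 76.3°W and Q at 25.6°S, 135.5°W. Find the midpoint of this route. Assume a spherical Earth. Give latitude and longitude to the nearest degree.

≈ 20°S, 104°W

The haversine formula gives a central angle δ ≈ 1.021 rad (58.5°) between the endpoints.
Interpolate at f = 1/2 with slerp weights a = sin((1−f)δ)/sin δ ≈ 0.573, b = sin(fδ)/sin δ ≈ 0.573.
p = a·p₁ + b·p₂ ≈ (-0.234, -0.912, -0.335); φ = arcsin(p_z) ≈ -19.59°, λ = atan2(p_y, p_x) ≈ -104.41°.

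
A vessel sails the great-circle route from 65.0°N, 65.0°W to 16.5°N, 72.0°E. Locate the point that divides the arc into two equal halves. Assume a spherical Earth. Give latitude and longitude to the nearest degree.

From cos δ = sin φ₁ sin φ₂ + cos φ₁ cos φ₂ cos Δλ, the central angle is δ ≈ 1.610 rad (92.2°).
Interpolate at f = 1/2 with slerp weights a = sin((1−f)δ)/sin δ ≈ 0.721, b = sin(fδ)/sin δ ≈ 0.721.
p = a·p₁ + b·p₂ ≈ (0.343, 0.381, 0.859); φ = arcsin(p_z) ≈ 59.16°, λ = atan2(p_y, p_x) ≈ 48.08°.

≈ 59°N, 48°E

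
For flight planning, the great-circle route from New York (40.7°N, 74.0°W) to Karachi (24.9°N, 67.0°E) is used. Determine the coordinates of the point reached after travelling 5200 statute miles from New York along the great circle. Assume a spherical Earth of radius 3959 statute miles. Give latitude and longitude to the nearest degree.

≈ 49°N, 45°E

The haversine formula gives a central angle δ ≈ 1.834 rad (105.1°) between the endpoints. The total great-circle distance is δ·R ≈ 1.834 × 3959 ≈ 7259 mi, so the target fraction is f = 5200/7259 ≈ 0.716.
Interpolate at f ≈ 0.716 with slerp weights a = sin((1−f)δ)/sin δ ≈ 0.515, b = sin(fδ)/sin δ ≈ 1.001.
p = a·p₁ + b·p₂ ≈ (0.462, 0.461, 0.757); φ = arcsin(p_z) ≈ 49.23°, λ = atan2(p_y, p_x) ≈ 44.91°.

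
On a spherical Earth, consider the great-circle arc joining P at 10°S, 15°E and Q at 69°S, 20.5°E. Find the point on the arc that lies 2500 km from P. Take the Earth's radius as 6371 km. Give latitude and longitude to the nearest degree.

≈ 32°S, 16°E

Write both endpoints as unit vectors p₁, p₂ with components (cos φ cos λ, cos φ sin λ, sin φ).
The central angle between the endpoints is δ = arccos(p₁·p₂) ≈ 1.032 rad (59.1°). The total great-circle distance is δ·R ≈ 1.032 × 6371 ≈ 6573 km, so the target fraction is f = 2500/6573 ≈ 0.380.
Interpolate at f ≈ 0.380 with slerp weights a = sin((1−f)δ)/sin δ ≈ 0.695, b = sin(fδ)/sin δ ≈ 0.446.
p = a·p₁ + b·p₂ ≈ (0.811, 0.233, -0.537); φ = arcsin(p_z) ≈ -32.46°, λ = atan2(p_y, p_x) ≈ 16.04°.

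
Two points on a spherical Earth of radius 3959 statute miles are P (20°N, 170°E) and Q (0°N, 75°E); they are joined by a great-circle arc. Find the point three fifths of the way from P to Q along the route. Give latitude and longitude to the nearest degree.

≈ (12°N, 111°E)

The haversine formula gives a central angle δ ≈ 1.653 rad (94.7°) between the endpoints.
Interpolate at f = 3/5 with slerp weights a = sin((1−f)δ)/sin δ ≈ 0.616, b = sin(fδ)/sin δ ≈ 0.840.
p = a·p₁ + b·p₂ ≈ (-0.353, 0.912, 0.211); φ = arcsin(p_z) ≈ 12.16°, λ = atan2(p_y, p_x) ≈ 111.15°.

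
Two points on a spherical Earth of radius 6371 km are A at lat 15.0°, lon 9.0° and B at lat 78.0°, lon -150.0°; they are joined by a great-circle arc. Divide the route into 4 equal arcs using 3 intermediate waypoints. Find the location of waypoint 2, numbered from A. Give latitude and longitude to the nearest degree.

≈ lat 58°, lon 3°

Convert each endpoint to a unit vector on the sphere (x = cos φ cos λ, y = cos φ sin λ, z = sin φ).
The central angle between the endpoints is δ = arccos(p₁·p₂) ≈ 1.505 rad (86.2°).
Interpolate at f = 2/4 with slerp weights a = sin((1−f)δ)/sin δ ≈ 0.685, b = sin(fδ)/sin δ ≈ 0.685.
p = a·p₁ + b·p₂ ≈ (0.530, 0.032, 0.847); φ = arcsin(p_z) ≈ 57.92°, λ = atan2(p_y, p_x) ≈ 3.49°.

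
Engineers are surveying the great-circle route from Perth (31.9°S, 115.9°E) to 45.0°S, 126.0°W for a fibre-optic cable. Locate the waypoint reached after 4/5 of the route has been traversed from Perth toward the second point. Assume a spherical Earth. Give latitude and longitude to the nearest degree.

Convert each endpoint to a unit vector on the sphere (x = cos φ cos λ, y = cos φ sin λ, z = sin φ).
The central angle between the endpoints is δ = arccos(p₁·p₂) ≈ 1.480 rad (84.8°).
Interpolate at f = 4/5 with slerp weights a = sin((1−f)δ)/sin δ ≈ 0.293, b = sin(fδ)/sin δ ≈ 0.930.
p = a·p₁ + b·p₂ ≈ (-0.495, -0.308, -0.812); φ = arcsin(p_z) ≈ -54.32°, λ = atan2(p_y, p_x) ≈ -148.09°.

≈ 54°S, 148°W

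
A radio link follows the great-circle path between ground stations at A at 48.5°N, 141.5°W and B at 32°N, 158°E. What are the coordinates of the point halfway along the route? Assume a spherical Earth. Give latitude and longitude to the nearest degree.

Write both endpoints as unit vectors p₁, p₂ with components (cos φ cos λ, cos φ sin λ, sin φ).
The central angle between the endpoints is δ = arccos(p₁·p₂) ≈ 0.832 rad (47.7°).
Interpolate at f = 1/2 with slerp weights a = sin((1−f)δ)/sin δ ≈ 0.547, b = sin(fδ)/sin δ ≈ 0.547.
p = a·p₁ + b·p₂ ≈ (-0.713, -0.052, 0.699); φ = arcsin(p_z) ≈ 44.35°, λ = atan2(p_y, p_x) ≈ -175.84°.

≈ 44°N, 176°W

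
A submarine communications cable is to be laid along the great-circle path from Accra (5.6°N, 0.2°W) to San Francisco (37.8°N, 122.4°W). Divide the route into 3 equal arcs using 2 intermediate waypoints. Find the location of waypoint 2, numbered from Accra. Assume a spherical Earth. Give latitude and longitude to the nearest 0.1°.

From cos δ = sin φ₁ sin φ₂ + cos φ₁ cos φ₂ cos Δλ, the central angle is δ ≈ 1.938 rad (111.1°).
Interpolate at f = 2/3 with slerp weights a = sin((1−f)δ)/sin δ ≈ 0.645, b = sin(fδ)/sin δ ≈ 1.030.
p = a·p₁ + b·p₂ ≈ (0.206, -0.690, 0.694); φ = arcsin(p_z) ≈ 43.98°, λ = atan2(p_y, p_x) ≈ -73.38°.

≈ 44.0°N, 73.4°W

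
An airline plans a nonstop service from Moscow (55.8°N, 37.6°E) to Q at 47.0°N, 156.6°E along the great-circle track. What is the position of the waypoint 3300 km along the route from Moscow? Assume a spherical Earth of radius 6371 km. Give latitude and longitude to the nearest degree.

≈ 68°N, 99°E

The haversine formula gives a central angle δ ≈ 1.138 rad (65.2°) between the endpoints. The total great-circle distance is δ·R ≈ 1.138 × 6371 ≈ 7253 km, so the target fraction is f = 3300/7253 ≈ 0.455.
Interpolate at f ≈ 0.455 with slerp weights a = sin((1−f)δ)/sin δ ≈ 0.640, b = sin(fδ)/sin δ ≈ 0.545.
p = a·p₁ + b·p₂ ≈ (-0.056, 0.367, 0.928); φ = arcsin(p_z) ≈ 68.19°, λ = atan2(p_y, p_x) ≈ 98.69°.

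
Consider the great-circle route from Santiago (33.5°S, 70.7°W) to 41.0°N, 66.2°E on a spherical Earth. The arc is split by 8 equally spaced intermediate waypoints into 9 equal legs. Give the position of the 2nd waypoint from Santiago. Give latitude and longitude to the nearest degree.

≈ 16°S, 41°W

From cos δ = sin φ₁ sin φ₂ + cos φ₁ cos φ₂ cos Δλ, the central angle is δ ≈ 2.535 rad (145.2°).
Interpolate at f = 2/9 with slerp weights a = sin((1−f)δ)/sin δ ≈ 1.615, b = sin(fδ)/sin δ ≈ 0.937.
p = a·p₁ + b·p₂ ≈ (0.730, -0.624, -0.277); φ = arcsin(p_z) ≈ -16.07°, λ = atan2(p_y, p_x) ≈ -40.52°.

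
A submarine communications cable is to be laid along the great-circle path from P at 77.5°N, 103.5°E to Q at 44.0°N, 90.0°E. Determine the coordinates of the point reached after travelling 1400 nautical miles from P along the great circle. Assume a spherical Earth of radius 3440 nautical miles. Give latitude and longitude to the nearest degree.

Write both endpoints as unit vectors p₁, p₂ with components (cos φ cos λ, cos φ sin λ, sin φ).
The central angle between the endpoints is δ = arccos(p₁·p₂) ≈ 0.592 rad (33.9°). The total great-circle distance is δ·R ≈ 0.592 × 3440 ≈ 2038 nmi, so the target fraction is f = 1400/2038 ≈ 0.687.
Interpolate at f ≈ 0.687 with slerp weights a = sin((1−f)δ)/sin δ ≈ 0.330, b = sin(fδ)/sin δ ≈ 0.709.
p = a·p₁ + b·p₂ ≈ (-0.017, 0.579, 0.815); φ = arcsin(p_z) ≈ 54.57°, λ = atan2(p_y, p_x) ≈ 91.65°.

≈ 55°N, 92°E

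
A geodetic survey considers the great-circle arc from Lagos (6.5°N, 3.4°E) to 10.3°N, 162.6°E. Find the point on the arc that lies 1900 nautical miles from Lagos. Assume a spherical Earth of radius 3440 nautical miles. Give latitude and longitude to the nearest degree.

Write both endpoints as unit vectors p₁, p₂ with components (cos φ cos λ, cos φ sin λ, sin φ).
The central angle between the endpoints is δ = arccos(p₁·p₂) ≈ 2.676 rad (153.3°). The total great-circle distance is δ·R ≈ 2.676 × 3440 ≈ 9206 nmi, so the target fraction is f = 1900/9206 ≈ 0.206.
Interpolate at f ≈ 0.206 with slerp weights a = sin((1−f)δ)/sin δ ≈ 1.896, b = sin(fδ)/sin δ ≈ 1.169.
p = a·p₁ + b·p₂ ≈ (0.783, 0.456, 0.424); φ = arcsin(p_z) ≈ 25.06°, λ = atan2(p_y, p_x) ≈ 30.20°.

≈ 25°N, 30°E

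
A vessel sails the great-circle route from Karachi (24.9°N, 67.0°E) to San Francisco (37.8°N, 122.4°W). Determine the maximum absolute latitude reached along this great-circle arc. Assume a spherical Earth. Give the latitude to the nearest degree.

The great circle lies in the plane with unit normal n̂ = (p₁ × p₂)/|p₁ × p₂|.
Here n̂_z ≈ +0.131; the vertex latitude is φ_max = arccos|n̂_z| ≈ 82.5°.
Check via Clairaut: cos φ_max = |cos φ₁| · sin C = cos(24.9°)·sin(8.3°) ≈ 0.131, again giving ≈ 82.5°.

≈ 82°N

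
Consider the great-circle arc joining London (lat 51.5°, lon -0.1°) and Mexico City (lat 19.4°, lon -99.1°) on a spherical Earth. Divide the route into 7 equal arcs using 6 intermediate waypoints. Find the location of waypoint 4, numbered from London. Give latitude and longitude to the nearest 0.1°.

≈ lat 43.7°, lon -69.9°

Write both endpoints as unit vectors p₁, p₂ with components (cos φ cos λ, cos φ sin λ, sin φ).
The central angle between the endpoints is δ = arccos(p₁·p₂) ≈ 1.402 rad (80.3°).
Interpolate at f = 4/7 with slerp weights a = sin((1−f)δ)/sin δ ≈ 0.573, b = sin(fδ)/sin δ ≈ 0.728.
p = a·p₁ + b·p₂ ≈ (0.248, -0.679, 0.691); φ = arcsin(p_z) ≈ 43.69°, λ = atan2(p_y, p_x) ≈ -69.91°.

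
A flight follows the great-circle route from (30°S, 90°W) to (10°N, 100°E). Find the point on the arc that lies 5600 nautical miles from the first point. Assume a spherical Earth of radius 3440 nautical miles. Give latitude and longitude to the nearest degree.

The haversine formula gives a central angle δ ≈ 2.756 rad (157.9°) between the endpoints. The total great-circle distance is δ·R ≈ 2.756 × 3440 ≈ 9482 nmi, so the target fraction is f = 5600/9482 ≈ 0.591.
Interpolate at f ≈ 0.591 with slerp weights a = sin((1−f)δ)/sin δ ≈ 2.405, b = sin(fδ)/sin δ ≈ 2.657.
p = a·p₁ + b·p₂ ≈ (-0.454, 0.494, -0.741); φ = arcsin(p_z) ≈ -47.84°, λ = atan2(p_y, p_x) ≈ 132.62°.

≈ (48°S, 133°E)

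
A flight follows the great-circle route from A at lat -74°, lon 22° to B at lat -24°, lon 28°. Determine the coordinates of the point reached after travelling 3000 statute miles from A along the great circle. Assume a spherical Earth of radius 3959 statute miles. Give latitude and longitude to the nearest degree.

≈ lat -31°, lon 28°

Write both endpoints as unit vectors p₁, p₂ with components (cos φ cos λ, cos φ sin λ, sin φ).
The central angle between the endpoints is δ = arccos(p₁·p₂) ≈ 0.874 rad (50.1°). The total great-circle distance is δ·R ≈ 0.874 × 3959 ≈ 3462 mi, so the target fraction is f = 3000/3462 ≈ 0.867.
Interpolate at f ≈ 0.867 with slerp weights a = sin((1−f)δ)/sin δ ≈ 0.152, b = sin(fδ)/sin δ ≈ 0.896.
p = a·p₁ + b·p₂ ≈ (0.761, 0.400, -0.510); φ = arcsin(p_z) ≈ -30.68°, λ = atan2(p_y, p_x) ≈ 27.71°.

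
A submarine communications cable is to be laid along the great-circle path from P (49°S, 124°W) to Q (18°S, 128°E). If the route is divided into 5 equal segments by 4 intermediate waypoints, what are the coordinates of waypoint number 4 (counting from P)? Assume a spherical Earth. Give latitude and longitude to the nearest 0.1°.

≈ (31.2°S, 140.7°E)

Write both endpoints as unit vectors p₁, p₂ with components (cos φ cos λ, cos φ sin λ, sin φ).
The central angle between the endpoints is δ = arccos(p₁·p₂) ≈ 1.530 rad (87.7°).
Interpolate at f = 4/5 with slerp weights a = sin((1−f)δ)/sin δ ≈ 0.302, b = sin(fδ)/sin δ ≈ 0.941.
p = a·p₁ + b·p₂ ≈ (-0.662, 0.541, -0.518); φ = arcsin(p_z) ≈ -31.23°, λ = atan2(p_y, p_x) ≈ 140.71°.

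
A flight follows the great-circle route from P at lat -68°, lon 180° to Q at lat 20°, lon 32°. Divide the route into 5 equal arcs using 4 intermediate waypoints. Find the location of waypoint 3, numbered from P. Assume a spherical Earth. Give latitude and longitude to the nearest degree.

≈ lat -30°, lon 45°

Write both endpoints as unit vectors p₁, p₂ with components (cos φ cos λ, cos φ sin λ, sin φ).
The central angle between the endpoints is δ = arccos(p₁·p₂) ≈ 2.234 rad (128.0°).
Interpolate at f = 3/5 with slerp weights a = sin((1−f)δ)/sin δ ≈ 0.989, b = sin(fδ)/sin δ ≈ 1.235.
p = a·p₁ + b·p₂ ≈ (0.614, 0.615, -0.494); φ = arcsin(p_z) ≈ -29.63°, λ = atan2(p_y, p_x) ≈ 45.05°.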